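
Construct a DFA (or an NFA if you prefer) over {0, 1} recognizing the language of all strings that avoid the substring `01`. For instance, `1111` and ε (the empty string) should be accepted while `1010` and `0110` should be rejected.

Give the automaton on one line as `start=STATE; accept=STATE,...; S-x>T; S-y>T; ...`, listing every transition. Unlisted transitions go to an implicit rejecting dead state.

start=S0; accept=S0,S1; S0-0>S1; S0-1>S0; S1-0>S1; S1-1>S2; S2-0>S2; S2-1>S2

This is the complement of 'contains `01`'. Use the same substring-matching states — S0 through S2 holding how much of `01` has just been matched — but flip the accepting set: everything except the trap S2 accepts.
A 3-state machine:
        0   1  
>* S0   S1  S0 
 * S1   S1  S2 
   S2   S2  S2 
(> = start, * = accepting)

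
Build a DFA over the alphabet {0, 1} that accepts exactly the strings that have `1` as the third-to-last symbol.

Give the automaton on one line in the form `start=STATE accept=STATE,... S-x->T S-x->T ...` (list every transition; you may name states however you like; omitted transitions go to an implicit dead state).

A DFA must remember the last 3 symbols (since which symbol is third-to-last isn't known until the input ends). Use one state per possible window of the last ≤3 symbols; accept from those whose window starts with `1`.
15 states suffice.
          0    1  
>  q0     q1   q2 
   q1     q3   q4 
   q2     q5   q6 
   q3     q7   q8 
   q4     q9  q10 
   q5    q11  q12 
   q6    q13  q14 
   q7     q7   q8 
   q8     q9  q10 
   q9    q11  q12 
   q10   q13  q14 
 * q11    q7   q8 
 * q12    q9  q10 
 * q13   q11  q12 
 * q14   q13  q14 
(> = start, * = accepting)

start=q0 accept=q11,q12,q13,q14 q0-0->q1 q0-1->q2 q1-0->q3 q1-1->q4 q2-0->q5 q2-1->q6 q3-0->q7 q3-1->q8 q4-0->q9 q4-1->q10 q5-0->q11 q5-1->q12 q6-0->q13 q6-1->q14 q7-0->q7 q7-1->q8 q8-0->q9 q8-1->q10 q9-0->q11 q9-1->q12 q10-0->q13 q10-1->q14 q11-0->q7 q11-1->q8 q12-0->q9 q12-1->q10 q13-0->q11 q13-1->q12 q14-0->q13 q14-1->q14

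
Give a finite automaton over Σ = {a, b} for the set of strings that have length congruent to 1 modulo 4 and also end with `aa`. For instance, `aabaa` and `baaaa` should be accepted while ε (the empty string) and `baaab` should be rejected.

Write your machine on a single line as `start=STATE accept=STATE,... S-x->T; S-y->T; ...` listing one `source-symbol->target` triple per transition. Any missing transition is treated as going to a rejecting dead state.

Handle the two conditions separately and then intersect. The first has 4 states tracking the input length modulo 4; the second has 3 states tracking how much of the suffix `aa` has currently been matched. A product state is a pair (one from each), accepting exactly when both do. After merging equivalent states the machine shrinks.
6 states suffice.
        a   b  
>  S0   S1  S1 
   S1   S2  S2 
   S2   S3  S3 
   S3   S4  S0 
   S4   S5  S1 
 * S5   S2  S2 
(> = start, * = accepting)

start=S0; accept=S5; S0-a->S1; S0-b->S1; S1-a->S2; S1-b->S2; S2-a->S3; S2-b->S3; S3-a->S4; S3-b->S0; S4-a->S5; S4-b->S1; S5-a->S2; S5-b->S2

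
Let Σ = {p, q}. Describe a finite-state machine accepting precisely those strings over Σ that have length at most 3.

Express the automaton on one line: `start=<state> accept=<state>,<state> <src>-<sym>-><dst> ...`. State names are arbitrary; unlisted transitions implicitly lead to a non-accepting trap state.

start=A accept=A,B,C,D A-p->B A-q->B B-p->C B-q->C C-p->D C-q->D D-p->E D-q->E E-p->E E-q->E

Count input length up to 4: every symbol moves from A toward E, which means 'more than 3' and absorbs. Accept from {A, B, C, D}.
5 states suffice.
       p  q 
>* A   B  B 
 * B   C  C 
 * C   D  D 
 * D   E  E 
   E   E  E 
(> = start, * = accepting)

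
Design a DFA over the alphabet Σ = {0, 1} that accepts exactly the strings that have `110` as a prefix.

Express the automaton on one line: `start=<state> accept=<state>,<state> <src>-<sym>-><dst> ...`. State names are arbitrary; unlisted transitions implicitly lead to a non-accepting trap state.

start=q0 accept=q3 q0-0->q4 q0-1->q1 q1-0->q4 q1-1->q2 q2-0->q3 q2-1->q4 q3-0->q3 q3-1->q3 q4-0->q4 q4-1->q4

Check the first 3 symbols one by one: q0 through q2 record how many have matched `110` so far; any wrong symbol goes to the dead state q4. After all 3 match we enter the accepting sink q3.
5 states suffice.
        0   1  
>  q0   q4  q1 
   q1   q4  q2 
   q2   q3  q4 
 * q3   q3  q3 
   q4   q4  q4 
(> = start, * = accepting)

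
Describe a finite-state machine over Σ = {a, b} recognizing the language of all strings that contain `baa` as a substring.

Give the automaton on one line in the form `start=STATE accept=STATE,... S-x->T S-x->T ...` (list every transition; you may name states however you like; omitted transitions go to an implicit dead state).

start=q0 accept=q3 q0-a->q0 q0-b->q1 q1-a->q2 q1-b->q1 q2-a->q3 q2-b->q1 q3-a->q3 q3-b->q3

States q0..q2 record the length of the longest prefix of `baa` that matches the current input suffix. Reaching q3 means `baa` has been seen, and we stay there forever. Accept from q3.
A 4-state machine:
        a   b  
>  q0   q0  q1 
   q1   q2  q1 
   q2   q3  q1 
 * q3   q3  q3 
(> = start, * = accepting)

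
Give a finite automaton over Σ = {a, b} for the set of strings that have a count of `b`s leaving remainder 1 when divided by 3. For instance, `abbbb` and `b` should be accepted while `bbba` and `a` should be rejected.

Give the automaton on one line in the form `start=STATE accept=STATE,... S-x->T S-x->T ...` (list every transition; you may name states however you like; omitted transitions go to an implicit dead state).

start=S0 accept=S1 S0-a->S0 S0-b->S1 S1-a->S1 S1-b->S2 S2-a->S2 S2-b->S0

Keep the running count of `b`s modulo 3: each `b` advances along the cycle S0 → S1 → S2 → S0 while other symbols loop. Accept at S1.
With 3 states:
        a   b  
>  S0   S0  S1 
 * S1   S1  S2 
   S2   S2  S0 
(> = start, * = accepting)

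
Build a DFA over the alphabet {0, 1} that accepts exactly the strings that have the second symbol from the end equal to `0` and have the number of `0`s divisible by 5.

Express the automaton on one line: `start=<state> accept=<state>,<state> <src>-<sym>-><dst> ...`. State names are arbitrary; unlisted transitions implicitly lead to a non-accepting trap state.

start=S0 accept=S5,S7 S0-0->S1 S0-1->S0 S1-0->S2 S1-1->S1 S2-0->S3 S2-1->S2 S3-0->S4 S3-1->S3 S4-0->S5 S4-1->S6 S5-0->S1 S5-1->S7 S6-0->S8 S6-1->S6 S7-0->S1 S7-1->S0 S8-0->S1 S8-1->S7

Handle the two conditions separately and then intersect. One (7 states) tracks the last 2 symbols read; the other (5 states) tracks the count of `0`s modulo 5. Each combined state is a pair, one component from each; accept when both components accept. Equivalent product states are then merged.
With 9 states:
        0   1  
>  S0   S1  S0 
   S1   S2  S1 
   S2   S3  S2 
   S3   S4  S3 
   S4   S5  S6 
 * S5   S1  S7 
   S6   S8  S6 
 * S7   S1  S0 
   S8   S1  S7 
(> = start, * = accepting)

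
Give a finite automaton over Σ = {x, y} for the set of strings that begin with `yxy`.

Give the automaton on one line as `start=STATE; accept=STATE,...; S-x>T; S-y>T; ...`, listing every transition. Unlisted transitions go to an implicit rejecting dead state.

start=s0; accept=s3; s0-x>s4; s0-y>s1; s1-x>s2; s1-y>s4; s2-x>s4; s2-y>s3; s3-x>s3; s3-y>s3; s4-x>s4; s4-y>s4

Walk along `yxy` while the input agrees: from s0 take `y` to s1, and so on. Any deviation drops to the rejecting sink s4. Once s3 is reached the prefix is confirmed and every continuation is accepted.
With 5 states:
        x   y  
>  s0   s4  s1 
   s1   s2  s4 
   s2   s4  s3 
 * s3   s3  s3 
   s4   s4  s4 
(> = start, * = accepting)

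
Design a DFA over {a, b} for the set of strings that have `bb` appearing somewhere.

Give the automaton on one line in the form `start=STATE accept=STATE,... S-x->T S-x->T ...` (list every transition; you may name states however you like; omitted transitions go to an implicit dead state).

Track how much of `bb` has been matched so far: state q0 is no progress, q2 is the absorbing accept state reached once `bb` has occurred. Intermediate states record partial matches; on a mismatch, fall back to the longest reusable overlap.
        a   b  
>  q0   q0  q1 
   q1   q0  q2 
 * q2   q2  q2 
(> = start, * = accepting)

start=q0 accept=q2 q0-a->q0 q0-b->q1 q1-a->q0 q1-b->q2 q2-a->q2 q2-b->q2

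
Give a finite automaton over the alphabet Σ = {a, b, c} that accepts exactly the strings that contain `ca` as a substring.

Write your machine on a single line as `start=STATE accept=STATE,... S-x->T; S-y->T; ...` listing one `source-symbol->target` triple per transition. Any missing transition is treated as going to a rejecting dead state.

Track how much of `ca` has been matched so far: state s0 is no progress, s2 is the absorbing accept state reached once `ca` has occurred. Intermediate states record partial matches; on a mismatch, fall back to the longest reusable overlap.
With 3 states:
        a   b   c  
>  s0   s0  s0  s1 
   s1   s2  s0  s1 
 * s2   s2  s2  s2 
(> = start, * = accepting)

start=s0; accept=s2; s0-a->s0; s0-b->s0; s0-c->s1; s1-a->s2; s1-b->s0; s1-c->s1; s2-a->s2; s2-b->s2; s2-c->s2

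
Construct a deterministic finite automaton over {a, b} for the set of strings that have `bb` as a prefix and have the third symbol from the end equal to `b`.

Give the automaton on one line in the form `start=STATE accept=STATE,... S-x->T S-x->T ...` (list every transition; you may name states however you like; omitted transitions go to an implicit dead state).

Handle the two conditions separately and then intersect. The first has 4 states tracking whether the input so far still matches the prefix `bb`; the second has 15 states tracking the last 3 symbols read. A product state is a pair (one from each), accepting exactly when both do.
23 states suffice.
          a    b  
>  q0     q1   q2 
   q1     q3   q4 
   q2     q5   q6 
   q3     q7   q8 
   q4     q9  q10 
   q5    q11  q12 
   q6    q13  q14 
   q7     q7   q8 
   q8     q9  q10 
   q9    q11  q12 
   q10   q15  q16 
   q11    q7   q8 
   q12    q9  q10 
 * q13   q17  q18 
 * q14   q13  q14 
   q15   q11  q12 
   q16   q15  q16 
 * q17   q19  q20 
 * q18   q21  q22 
   q19   q19  q20 
   q20   q21  q22 
   q21   q17  q18 
   q22   q13  q14 
(> = start, * = accepting)

start=q0 accept=q13,q14,q17,q18 q0-a->q1 q0-b->q2 q1-a->q3 q1-b->q4 q2-a->q5 q2-b->q6 q3-a->q7 q3-b->q8 q4-a->q9 q4-b->q10 q5-a->q11 q5-b->q12 q6-a->q13 q6-b->q14 q7-a->q7 q7-b->q8 q8-a->q9 q8-b->q10 q9-a->q11 q9-b->q12 q10-a->q15 q10-b->q16 q11-a->q7 q11-b->q8 q12-a->q9 q12-b->q10 q13-a->q17 q13-b->q18 q14-a->q13 q14-b->q14 q15-a->q11 q15-b->q12 q16-a->q15 q16-b->q16 q17-a->q19 q17-b->q20 q18-a->q21 q18-b->q22 q19-a->q19 q19-b->q20 q20-a->q21 q20-b->q22 q21-a->q17 q21-b->q18 q22-a->q13 q22-b->q14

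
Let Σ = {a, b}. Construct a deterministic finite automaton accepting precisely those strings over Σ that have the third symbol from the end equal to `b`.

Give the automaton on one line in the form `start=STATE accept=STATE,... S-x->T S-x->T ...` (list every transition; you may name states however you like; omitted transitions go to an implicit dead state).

start=s0 accept=s11,s12,s13,s14 s0-a->s1 s0-b->s2 s1-a->s3 s1-b->s4 s2-a->s5 s2-b->s6 s3-a->s7 s3-b->s8 s4-a->s9 s4-b->s10 s5-a->s11 s5-b->s12 s6-a->s13 s6-b->s14 s7-a->s7 s7-b->s8 s8-a->s9 s8-b->s10 s9-a->s11 s9-b->s12 s10-a->s13 s10-b->s14 s11-a->s7 s11-b->s8 s12-a->s9 s12-b->s10 s13-a->s11 s13-b->s12 s14-a->s13 s14-b->s14

A DFA must remember the last 3 symbols (since which symbol is third-to-last isn't known until the input ends). Use one state per possible window of the last ≤3 symbols; accept from those whose window starts with `b`.
          a    b  
>  s0     s1   s2 
   s1     s3   s4 
   s2     s5   s6 
   s3     s7   s8 
   s4     s9  s10 
   s5    s11  s12 
   s6    s13  s14 
   s7     s7   s8 
   s8     s9  s10 
   s9    s11  s12 
   s10   s13  s14 
 * s11    s7   s8 
 * s12    s9  s10 
 * s13   s11  s12 
 * s14   s13  s14 
(> = start, * = accepting)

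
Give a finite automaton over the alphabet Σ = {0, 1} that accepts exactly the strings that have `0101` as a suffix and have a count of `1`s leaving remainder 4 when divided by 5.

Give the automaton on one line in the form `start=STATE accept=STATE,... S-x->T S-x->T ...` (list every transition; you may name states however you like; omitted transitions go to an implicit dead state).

Handle the two conditions separately and then intersect. One (5 states) tracks how much of the suffix `0101` has currently been matched; the other (5 states) tracks the count of `1`s modulo 5. Each combined state is a pair, one component from each; accept when both components accept. After merging equivalent states the machine shrinks.
A 9-state machine:
        0   1  
>  s0   s0  s1 
   s1   s1  s2 
   s2   s3  s4 
   s3   s3  s5 
   s4   s4  s6 
   s5   s7  s6 
   s6   s6  s0 
   s7   s4  s8 
 * s8   s6  s0 
(> = start, * = accepting)

start=s0 accept=s8 s0-0->s0 s0-1->s1 s1-0->s1 s1-1->s2 s2-0->s3 s2-1->s4 s3-0->s3 s3-1->s5 s4-0->s4 s4-1->s6 s5-0->s7 s5-1->s6 s6-0->s6 s6-1->s0 s7-0->s4 s7-1->s8 s8-0->s6 s8-1->s0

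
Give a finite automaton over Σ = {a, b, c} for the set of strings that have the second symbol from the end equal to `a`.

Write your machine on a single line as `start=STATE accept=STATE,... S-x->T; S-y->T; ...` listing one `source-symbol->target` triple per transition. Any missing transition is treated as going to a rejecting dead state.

A DFA must remember the last 2 symbols (since which symbol is second-to-last isn't known until the input ends). Use one state per possible window of the last ≤2 symbols; accept from those whose window starts with `a`.
With 13 states:
          a    b    c  
>  s0     s1   s2   s3 
   s1     s4   s5   s6 
   s2     s7   s8   s9 
   s3    s10  s11  s12 
 * s4     s4   s5   s6 
 * s5     s7   s8   s9 
 * s6    s10  s11  s12 
   s7     s4   s5   s6 
   s8     s7   s8   s9 
   s9    s10  s11  s12 
   s10    s4   s5   s6 
   s11    s7   s8   s9 
   s12   s10  s11  s12 
(> = start, * = accepting)

start=s0; accept=s4,s5,s6; s0-a->s1; s0-b->s2; s0-c->s3; s1-a->s4; s1-b->s5; s1-c->s6; s2-a->s7; s2-b->s8; s2-c->s9; s3-a->s10; s3-b->s11; s3-c->s12; s4-a->s4; s4-b->s5; s4-c->s6; s5-a->s7; s5-b->s8; s5-c->s9; s6-a->s10; s6-b->s11; s6-c->s12; s7-a->s4; s7-b->s5; s7-c->s6; s8-a->s7; s8-b->s8; s8-c->s9; s9-a->s10; s9-b->s11; s9-c->s12; s10-a->s4; s10-b->s5; s10-c->s6; s11-a->s7; s11-b->s8; s11-c->s9; s12-a->s10; s12-b->s11; s12-c->s12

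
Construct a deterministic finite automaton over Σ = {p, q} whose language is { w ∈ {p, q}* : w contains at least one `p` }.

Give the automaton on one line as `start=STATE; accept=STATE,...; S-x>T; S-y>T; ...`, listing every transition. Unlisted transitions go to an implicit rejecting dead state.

start=A; accept=B,C; A-p>B; A-q>A; B-p>C; B-q>B; C-p>C; C-q>C

Count `p`s, saturating at 2: state A means no `p` yet, B means one `p` seen, C means more than one. Each `p` increments (capped at C); other symbols loop. Accept from {B, C}.
3 states suffice.
       p  q 
>  A   B  A 
 * B   C  B 
 * C   C  C 
(> = start, * = accepting)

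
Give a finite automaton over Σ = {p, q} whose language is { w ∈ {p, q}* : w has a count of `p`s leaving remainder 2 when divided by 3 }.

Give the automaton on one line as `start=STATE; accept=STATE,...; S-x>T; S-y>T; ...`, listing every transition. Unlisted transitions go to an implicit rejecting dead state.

start=A; accept=C; A-p>B; A-q>A; B-p>C; B-q>B; C-p>A; C-q>C

The only thing that matters is how many `p`s have appeared, reduced mod 3. Use one state per residue: A for 0, …, C for 2. Reading `p` moves to the next residue; anything else stays put. C is accepting.
3 states suffice.
       p  q 
>  A   B  A 
   B   C  B 
 * C   A  C 
(> = start, * = accepting)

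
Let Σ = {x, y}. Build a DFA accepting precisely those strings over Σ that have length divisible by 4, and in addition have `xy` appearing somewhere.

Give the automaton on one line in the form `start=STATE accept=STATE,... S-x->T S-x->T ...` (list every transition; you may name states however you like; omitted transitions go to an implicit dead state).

Run two small machines in parallel and take their product. The first has 4 states tracking the input length modulo 4; the second has 3 states tracking whether and how much of `xy` has been seen. A product state is a pair (one from each), accepting exactly when both do.
With 12 states:
          x    y  
>  q0     q1   q2 
   q1     q3   q4 
   q2     q3   q5 
   q3     q6   q7 
   q4     q7   q7 
   q5     q6   q8 
   q6     q9  q10 
   q7    q10  q10 
   q8     q9   q0 
   q9     q1  q11 
 * q10   q11  q11 
   q11    q4   q4 
(> = start, * = accepting)

start=q0 accept=q10 q0-x->q1 q0-y->q2 q1-x->q3 q1-y->q4 q2-x->q3 q2-y->q5 q3-x->q6 q3-y->q7 q4-x->q7 q4-y->q7 q5-x->q6 q5-y->q8 q6-x->q9 q6-y->q10 q7-x->q10 q7-y->q10 q8-x->q9 q8-y->q0 q9-x->q1 q9-y->q11 q10-x->q11 q10-y->q11 q11-x->q4 q11-y->q4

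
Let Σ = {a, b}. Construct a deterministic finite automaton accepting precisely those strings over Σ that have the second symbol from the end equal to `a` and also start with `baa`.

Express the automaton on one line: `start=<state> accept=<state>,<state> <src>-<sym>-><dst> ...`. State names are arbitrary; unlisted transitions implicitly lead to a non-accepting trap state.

start=S0 accept=S4,S5 S0-a->S1 S0-b->S2 S1-a->S1 S1-b->S1 S2-a->S3 S2-b->S1 S3-a->S4 S3-b->S1 S4-a->S4 S4-b->S5 S5-a->S6 S5-b->S7 S6-a->S4 S6-b->S5 S7-a->S6 S7-b->S7

Handle the two conditions separately and then intersect. One (7 states) tracks the last 2 symbols read; the other (5 states) tracks whether the input so far still matches the prefix `baa`. Each combined state is a pair, one component from each; accept when both components accept. Equivalent product states are then merged.
With 8 states:
        a   b  
>  S0   S1  S2 
   S1   S1  S1 
   S2   S3  S1 
   S3   S4  S1 
 * S4   S4  S5 
 * S5   S6  S7 
   S6   S4  S5 
   S7   S6  S7 
(> = start, * = accepting)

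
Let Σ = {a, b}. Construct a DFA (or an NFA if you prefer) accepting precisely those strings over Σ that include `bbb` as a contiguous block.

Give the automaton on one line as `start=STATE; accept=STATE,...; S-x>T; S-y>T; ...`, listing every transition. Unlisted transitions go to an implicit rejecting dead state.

start=q0; accept=q3; q0-a>q0; q0-b>q1; q1-a>q0; q1-b>q2; q2-a>q0; q2-b>q3; q3-a>q3; q3-b>q3

States q0..q2 record the length of the longest prefix of `bbb` that matches the current input suffix. Reaching q3 means `bbb` has been seen, and we stay there forever. Accept from q3.
With 4 states:
        a   b  
>  q0   q0  q1 
   q1   q0  q2 
   q2   q0  q3 
 * q3   q3  q3 
(> = start, * = accepting)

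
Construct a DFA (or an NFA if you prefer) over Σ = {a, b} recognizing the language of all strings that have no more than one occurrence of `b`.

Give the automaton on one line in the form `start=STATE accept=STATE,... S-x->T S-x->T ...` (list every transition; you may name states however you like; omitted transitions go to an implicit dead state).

Count `b`s, saturating at 2: state q0 means no `b` yet, q1 means one `b` seen, q2 means more than one. Each `b` increments (capped at q2); other symbols loop. Accept from {q0, q1}.
        a   b  
>* q0   q0  q1 
 * q1   q1  q2 
   q2   q2  q2 
(> = start, * = accepting)

start=q0 accept=q0,q1 q0-a->q0 q0-b->q1 q1-a->q1 q1-b->q2 q2-a->q2 q2-b->q2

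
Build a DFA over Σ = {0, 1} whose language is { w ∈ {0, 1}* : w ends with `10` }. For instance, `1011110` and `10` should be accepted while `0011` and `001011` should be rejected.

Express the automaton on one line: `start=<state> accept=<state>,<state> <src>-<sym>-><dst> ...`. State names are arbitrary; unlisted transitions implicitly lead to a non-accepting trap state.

start=q0 accept=q2 q0-0->q0 q0-1->q1 q1-0->q2 q1-1->q1 q2-0->q0 q2-1->q1

Let each state record the length of the longest suffix of the input read so far that is also a prefix of `10`. q1 means the last symbol is `1`; q2 means the last 2 symbols are `10`. Accept only at q2, where the string currently ends in `10`.
        0   1  
>  q0   q0  q1 
   q1   q2  q1 
 * q2   q0  q1 
(> = start, * = accepting)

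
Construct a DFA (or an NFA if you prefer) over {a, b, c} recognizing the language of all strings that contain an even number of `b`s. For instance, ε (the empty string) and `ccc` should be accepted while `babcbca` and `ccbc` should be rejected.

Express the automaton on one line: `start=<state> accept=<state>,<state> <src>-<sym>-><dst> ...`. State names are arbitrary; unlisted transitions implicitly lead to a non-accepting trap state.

The only thing that matters is how many `b`s have appeared, reduced mod 2. Use one state per residue: q0 for 0, …, q1 for 1. Reading `b` moves to the next residue; anything else stays put. q0 is accepting.
With 2 states:
        a   b   c  
>* q0   q0  q1  q0 
   q1   q1  q0  q1 
(> = start, * = accepting)

start=q0 accept=q0 q0-a->q0 q0-b->q1 q0-c->q0 q1-a->q1 q1-b->q0 q1-c->q1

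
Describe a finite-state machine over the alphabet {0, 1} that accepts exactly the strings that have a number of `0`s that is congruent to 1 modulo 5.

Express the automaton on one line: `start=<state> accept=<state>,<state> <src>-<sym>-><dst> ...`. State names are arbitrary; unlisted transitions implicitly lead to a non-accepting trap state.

Keep the running count of `0`s modulo 5: each `0` advances along the cycle q0 → q1 → q2 → q3 → q4 → q0 while other symbols loop. Accept at q1.
A 5-state machine:
        0   1  
>  q0   q1  q0 
 * q1   q2  q1 
   q2   q3  q2 
   q3   q4  q3 
   q4   q0  q4 
(> = start, * = accepting)

start=q0 accept=q1 q0-0->q1 q0-1->q0 q1-0->q2 q1-1->q1 q2-0->q3 q2-1->q2 q3-0->q4 q3-1->q3 q4-0->q0 q4-1->q4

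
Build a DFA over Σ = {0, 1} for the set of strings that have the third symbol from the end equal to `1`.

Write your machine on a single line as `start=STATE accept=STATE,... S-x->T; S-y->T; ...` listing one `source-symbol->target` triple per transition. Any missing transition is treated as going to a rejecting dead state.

A DFA must remember the last 3 symbols (since which symbol is third-to-last isn't known until the input ends). Use one state per possible window of the last ≤3 symbols; accept from those whose window starts with `1`.
A 15-state machine:
          0    1  
>  s0     s1   s2 
   s1     s3   s4 
   s2     s5   s6 
   s3     s7   s8 
   s4     s9  s10 
   s5    s11  s12 
   s6    s13  s14 
   s7     s7   s8 
   s8     s9  s10 
   s9    s11  s12 
   s10   s13  s14 
 * s11    s7   s8 
 * s12    s9  s10 
 * s13   s11  s12 
 * s14   s13  s14 
(> = start, * = accepting)

start=s0; accept=s11,s12,s13,s14; s0-0->s1; s0-1->s2; s1-0->s3; s1-1->s4; s2-0->s5; s2-1->s6; s3-0->s7; s3-1->s8; s4-0->s9; s4-1->s10; s5-0->s11; s5-1->s12; s6-0->s13; s6-1->s14; s7-0->s7; s7-1->s8; s8-0->s9; s8-1->s10; s9-0->s11; s9-1->s12; s10-0->s13; s10-1->s14; s11-0->s7; s11-1->s8; s12-0->s9; s12-1->s10; s13-0->s11; s13-1->s12; s14-0->s13; s14-1->s14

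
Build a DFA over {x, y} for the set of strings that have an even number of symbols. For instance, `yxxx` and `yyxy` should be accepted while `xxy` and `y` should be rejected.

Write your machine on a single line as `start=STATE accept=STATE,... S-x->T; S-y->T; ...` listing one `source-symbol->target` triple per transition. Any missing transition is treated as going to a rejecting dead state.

start=q0; accept=q0; q0-x->q1; q0-y->q1; q1-x->q0; q1-y->q0

Only the length mod 2 matters, so use a 2-cycle: from any state, every input symbol moves to the next state, wrapping q1 back to q0. Mark q0 accepting.
A 2-state machine:
        x   y  
>* q0   q1  q1 
   q1   q0  q0 
(> = start, * = accepting)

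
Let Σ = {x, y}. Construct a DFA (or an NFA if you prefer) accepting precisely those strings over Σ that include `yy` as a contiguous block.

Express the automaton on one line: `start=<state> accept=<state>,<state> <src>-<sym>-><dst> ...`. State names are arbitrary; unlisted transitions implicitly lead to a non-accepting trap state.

States s0..s1 record the length of the longest prefix of `yy` that matches the current input suffix. Reaching s2 means `yy` has been seen, and we stay there forever. Accept from s2.
With 3 states:
        x   y  
>  s0   s0  s1 
   s1   s0  s2 
 * s2   s2  s2 
(> = start, * = accepting)

start=s0 accept=s2 s0-x->s0 s0-y->s1 s1-x->s0 s1-y->s2 s2-x->s2 s2-y->s2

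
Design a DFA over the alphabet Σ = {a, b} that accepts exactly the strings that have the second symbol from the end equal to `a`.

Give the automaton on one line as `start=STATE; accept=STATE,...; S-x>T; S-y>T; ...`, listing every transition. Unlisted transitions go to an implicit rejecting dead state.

start=s0; accept=s3,s4; s0-a>s1; s0-b>s2; s1-a>s3; s1-b>s4; s2-a>s5; s2-b>s6; s3-a>s3; s3-b>s4; s4-a>s5; s4-b>s6; s5-a>s3; s5-b>s4; s6-a>s5; s6-b>s6

Because acceptance depends on a position counted from the end, the machine has to buffer the most recent 2 symbols. Make each state the string of the last up-to-2 symbols read; on input `x` shift the window left and append `x`. Accept when the buffered window has length 2 and begins with `a`.
7 states suffice.
        a   b  
>  s0   s1  s2 
   s1   s3  s4 
   s2   s5  s6 
 * s3   s3  s4 
 * s4   s5  s6 
   s5   s3  s4 
   s6   s5  s6 
(> = start, * = accepting)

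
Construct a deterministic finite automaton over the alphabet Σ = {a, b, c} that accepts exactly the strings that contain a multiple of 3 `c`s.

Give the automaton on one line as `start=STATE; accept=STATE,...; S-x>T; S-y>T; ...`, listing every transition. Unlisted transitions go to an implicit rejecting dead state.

The only thing that matters is how many `c`s have appeared, reduced mod 3. Use one state per residue: q0 for 0, …, q2 for 2. Reading `c` moves to the next residue; anything else stays put. q0 is accepting.
3 states suffice.
        a   b   c  
>* q0   q0  q0  q1 
   q1   q1  q1  q2 
   q2   q2  q2  q0 
(> = start, * = accepting)

start=q0; accept=q0; q0-a>q0; q0-b>q0; q0-c>q1; q1-a>q1; q1-b>q1; q1-c>q2; q2-a>q2; q2-b>q2; q2-c>q0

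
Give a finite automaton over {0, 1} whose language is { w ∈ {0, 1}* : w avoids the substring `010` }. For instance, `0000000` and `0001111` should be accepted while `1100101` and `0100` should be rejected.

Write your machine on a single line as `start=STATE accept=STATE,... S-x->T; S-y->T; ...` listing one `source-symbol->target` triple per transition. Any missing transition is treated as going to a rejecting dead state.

start=s0; accept=s0,s1,s2; s0-0->s1; s0-1->s0; s1-0->s1; s1-1->s2; s2-0->s3; s2-1->s0; s3-0->s3; s3-1->s3

Track partial matches of the forbidden pattern `010`. State s3 is a dead state reached once `010` has occurred; every other state accepts. s0 means no part of `010` is currently matched.
A 4-state machine:
        0   1  
>* s0   s1  s0 
 * s1   s1  s2 
 * s2   s3  s0 
   s3   s3  s3 
(> = start, * = accepting)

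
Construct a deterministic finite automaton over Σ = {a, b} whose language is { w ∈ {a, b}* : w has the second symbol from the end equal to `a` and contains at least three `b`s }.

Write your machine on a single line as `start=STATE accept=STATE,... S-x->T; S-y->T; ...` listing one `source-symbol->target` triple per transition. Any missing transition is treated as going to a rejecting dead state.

Handle the two conditions separately and then intersect. The first has 7 states tracking the last 2 symbols read; the second has 5 states tracking the count of `b`s, saturating at 4. A product state is a pair (one from each), accepting exactly when both do. After merging equivalent states the machine shrinks.
An 8-state machine:
        a   b  
>  q0   q0  q1 
   q1   q1  q2 
   q2   q3  q4 
   q3   q3  q5 
   q4   q6  q4 
 * q5   q6  q4 
   q6   q7  q5 
 * q7   q7  q5 
(> = start, * = accepting)

start=q0; accept=q5,q7; q0-a->q0; q0-b->q1; q1-a->q1; q1-b->q2; q2-a->q3; q2-b->q4; q3-a->q3; q3-b->q5; q4-a->q6; q4-b->q4; q5-a->q6; q5-b->q4; q6-a->q7; q6-b->q5; q7-a->q7; q7-b->q5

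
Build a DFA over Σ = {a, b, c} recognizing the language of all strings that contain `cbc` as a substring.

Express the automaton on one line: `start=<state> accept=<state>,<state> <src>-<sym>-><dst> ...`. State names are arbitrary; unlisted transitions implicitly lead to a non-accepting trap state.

States S0..S2 record the length of the longest prefix of `cbc` that matches the current input suffix. Reaching S3 means `cbc` has been seen, and we stay there forever. Accept from S3.
        a   b   c  
>  S0   S0  S0  S1 
   S1   S0  S2  S1 
   S2   S0  S0  S3 
 * S3   S3  S3  S3 
(> = start, * = accepting)

start=S0 accept=S3 S0-a->S0 S0-b->S0 S0-c->S1 S1-a->S0 S1-b->S2 S1-c->S1 S2-a->S0 S2-b->S0 S2-c->S3 S3-a->S3 S3-b->S3 S3-c->S3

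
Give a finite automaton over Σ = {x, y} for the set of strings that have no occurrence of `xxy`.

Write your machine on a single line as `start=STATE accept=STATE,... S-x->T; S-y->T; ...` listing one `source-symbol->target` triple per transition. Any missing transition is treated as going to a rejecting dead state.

Track partial matches of the forbidden pattern `xxy`. State q3 is a dead state reached once `xxy` has occurred; every other state accepts. q0 means no part of `xxy` is currently matched.
        x   y  
>* q0   q1  q0 
 * q1   q2  q0 
 * q2   q2  q3 
   q3   q3  q3 
(> = start, * = accepting)

start=q0; accept=q0,q1,q2; q0-x->q1; q0-y->q0; q1-x->q2; q1-y->q0; q2-x->q2; q2-y->q3; q3-x->q3; q3-y->q3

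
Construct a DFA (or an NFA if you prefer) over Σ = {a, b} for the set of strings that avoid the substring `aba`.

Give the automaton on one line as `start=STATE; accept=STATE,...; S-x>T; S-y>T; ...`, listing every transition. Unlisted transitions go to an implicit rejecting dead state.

This is the complement of 'contains `aba`'. Use the same substring-matching states — S0 through S3 holding how much of `aba` has just been matched — but flip the accepting set: everything except the trap S3 accepts.
With 4 states:
        a   b  
>* S0   S1  S0 
 * S1   S1  S2 
 * S2   S3  S0 
   S3   S3  S3 
(> = start, * = accepting)

start=S0; accept=S0,S1,S2; S0-a>S1; S0-b>S0; S1-a>S1; S1-b>S2; S2-a>S3; S2-b>S0; S3-a>S3; S3-b>S3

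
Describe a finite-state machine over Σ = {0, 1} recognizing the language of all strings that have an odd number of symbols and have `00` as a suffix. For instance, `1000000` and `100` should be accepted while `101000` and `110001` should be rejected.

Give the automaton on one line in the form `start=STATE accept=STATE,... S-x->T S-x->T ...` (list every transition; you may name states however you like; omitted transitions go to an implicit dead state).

Run two small machines in parallel and take their product. One (2 states) tracks the input length modulo 2; the other (3 states) tracks how much of the suffix `00` has currently been matched. Each combined state is a pair, one component from each; accept when both components accept. Minimizing collapses redundant product states.
With 4 states:
        0   1  
>  q0   q1  q1 
   q1   q2  q0 
   q2   q3  q1 
 * q3   q2  q0 
(> = start, * = accepting)

start=q0 accept=q3 q0-0->q1 q0-1->q1 q1-0->q2 q1-1->q0 q2-0->q3 q2-1->q1 q3-0->q2 q3-1->q0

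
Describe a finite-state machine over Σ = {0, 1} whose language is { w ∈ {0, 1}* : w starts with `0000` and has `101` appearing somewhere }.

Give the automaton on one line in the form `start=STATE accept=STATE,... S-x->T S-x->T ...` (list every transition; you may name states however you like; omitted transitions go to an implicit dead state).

Build one automaton per condition and run them in lockstep. One (6 states) tracks whether the input so far still matches the prefix `0000`; the other (4 states) tracks whether and how much of `101` has been seen. Each combined state is a pair, one component from each; accept when both components accept. Minimizing collapses redundant product states.
With 9 states:
        0   1  
>  q0   q1  q2 
   q1   q3  q2 
   q2   q2  q2 
   q3   q4  q2 
   q4   q5  q2 
   q5   q5  q6 
   q6   q7  q6 
   q7   q5  q8 
 * q8   q8  q8 
(> = start, * = accepting)

start=q0 accept=q8 q0-0->q1 q0-1->q2 q1-0->q3 q1-1->q2 q2-0->q2 q2-1->q2 q3-0->q4 q3-1->q2 q4-0->q5 q4-1->q2 q5-0->q5 q5-1->q6 q6-0->q7 q6-1->q6 q7-0->q5 q7-1->q8 q8-0->q8 q8-1->q8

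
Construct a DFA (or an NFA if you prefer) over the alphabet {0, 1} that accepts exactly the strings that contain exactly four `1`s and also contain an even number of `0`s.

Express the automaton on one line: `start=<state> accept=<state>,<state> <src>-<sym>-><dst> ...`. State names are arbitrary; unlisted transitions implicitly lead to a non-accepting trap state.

Handle the two conditions separately and then intersect. One (6 states) tracks the count of `1`s, saturating at 5; the other (2 states) tracks the count of `0`s modulo 2. Each combined state is a pair, one component from each; accept when both components accept. Equivalent product states are then merged.
11 states suffice.
       0  1 
>  A   B  C 
   B   A  D 
   C   D  E 
   D   C  F 
   E   F  G 
   F   E  H 
   G   H  I 
   H   G  J 
 * I   J  K 
   J   I  K 
   K   K  K 
(> = start, * = accepting)

start=A accept=I A-0->B A-1->C B-0->A B-1->D C-0->D C-1->E D-0->C D-1->F E-0->F E-1->G F-0->E F-1->H G-0->H G-1->I H-0->G H-1->J I-0->J I-1->K J-0->I J-1->K K-0->K K-1->K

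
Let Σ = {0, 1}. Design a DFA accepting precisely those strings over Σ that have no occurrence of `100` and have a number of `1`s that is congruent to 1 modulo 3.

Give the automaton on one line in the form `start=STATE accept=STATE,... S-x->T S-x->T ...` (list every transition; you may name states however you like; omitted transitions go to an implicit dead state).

Handle the two conditions separately and then intersect. One (4 states) tracks partial matches of the forbidden pattern `100`; the other (3 states) tracks the count of `1`s modulo 3. Each combined state is a pair, one component from each; accept when both components accept.
With 10 states:
        0   1  
>  S0   S0  S1 
 * S1   S2  S3 
 * S2   S4  S3 
   S3   S5  S6 
   S4   S4  S7 
   S5   S7  S6 
   S6   S8  S1 
   S7   S7  S9 
   S8   S9  S1 
   S9   S9  S4 
(> = start, * = accepting)

start=S0 accept=S1,S2 S0-0->S0 S0-1->S1 S1-0->S2 S1-1->S3 S2-0->S4 S2-1->S3 S3-0->S5 S3-1->S6 S4-0->S4 S4-1->S7 S5-0->S7 S5-1->S6 S6-0->S8 S6-1->S1 S7-0->S7 S7-1->S9 S8-0->S9 S8-1->S1 S9-0->S9 S9-1->S4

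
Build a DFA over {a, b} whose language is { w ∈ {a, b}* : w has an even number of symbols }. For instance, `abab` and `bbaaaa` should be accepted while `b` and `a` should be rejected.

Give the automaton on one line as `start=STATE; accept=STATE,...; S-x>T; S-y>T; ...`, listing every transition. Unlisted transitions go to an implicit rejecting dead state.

Count input length modulo 2: every symbol advances one step around the cycle q0 → q1 → q0. Accept at q0.
        a   b  
>* q0   q1  q1 
   q1   q0  q0 
(> = start, * = accepting)

start=q0; accept=q0; q0-a>q1; q0-b>q1; q1-a>q0; q1-b>q0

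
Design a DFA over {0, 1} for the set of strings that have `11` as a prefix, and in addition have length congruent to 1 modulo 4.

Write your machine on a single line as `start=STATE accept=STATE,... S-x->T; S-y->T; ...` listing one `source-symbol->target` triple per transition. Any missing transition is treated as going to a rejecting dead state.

Run two small machines in parallel and take their product. One (4 states) tracks whether the input so far still matches the prefix `11`; the other (4 states) tracks the input length modulo 4. Each combined state is a pair, one component from each; accept when both components accept. Equivalent product states are then merged.
7 states suffice.
        0   1  
>  s0   s1  s2 
   s1   s1  s1 
   s2   s1  s3 
   s3   s4  s4 
   s4   s5  s5 
   s5   s6  s6 
 * s6   s3  s3 
(> = start, * = accepting)

start=s0; accept=s6; s0-0->s1; s0-1->s2; s1-0->s1; s1-1->s1; s2-0->s1; s2-1->s3; s3-0->s4; s3-1->s4; s4-0->s5; s4-1->s5; s5-0->s6; s5-1->s6; s6-0->s3; s6-1->s3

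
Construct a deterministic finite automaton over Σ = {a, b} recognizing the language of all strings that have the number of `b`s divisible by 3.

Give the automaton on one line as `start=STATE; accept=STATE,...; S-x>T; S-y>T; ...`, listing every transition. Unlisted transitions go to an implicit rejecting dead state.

start=q0; accept=q0; q0-a>q0; q0-b>q1; q1-a>q1; q1-b>q2; q2-a>q2; q2-b>q0

The only thing that matters is how many `b`s have appeared, reduced mod 3. Use one state per residue: q0 for 0, …, q2 for 2. Reading `b` moves to the next residue; anything else stays put. q0 is accepting.
3 states suffice.
        a   b  
>* q0   q0  q1 
   q1   q1  q2 
   q2   q2  q0 
(> = start, * = accepting)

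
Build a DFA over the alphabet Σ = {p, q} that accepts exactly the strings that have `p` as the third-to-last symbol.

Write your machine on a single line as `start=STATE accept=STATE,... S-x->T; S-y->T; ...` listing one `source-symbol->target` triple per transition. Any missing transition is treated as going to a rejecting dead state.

start=S0; accept=S7,S8,S9,S10; S0-p->S1; S0-q->S2; S1-p->S3; S1-q->S4; S2-p->S5; S2-q->S6; S3-p->S7; S3-q->S8; S4-p->S9; S4-q->S10; S5-p->S11; S5-q->S12; S6-p->S13; S6-q->S14; S7-p->S7; S7-q->S8; S8-p->S9; S8-q->S10; S9-p->S11; S9-q->S12; S10-p->S13; S10-q->S14; S11-p->S7; S11-q->S8; S12-p->S9; S12-q->S10; S13-p->S11; S13-q->S12; S14-p->S13; S14-q->S14

A DFA must remember the last 3 symbols (since which symbol is third-to-last isn't known until the input ends). Use one state per possible window of the last ≤3 symbols; accept from those whose window starts with `p`.
15 states suffice.
          p    q  
>  S0     S1   S2 
   S1     S3   S4 
   S2     S5   S6 
   S3     S7   S8 
   S4     S9  S10 
   S5    S11  S12 
   S6    S13  S14 
 * S7     S7   S8 
 * S8     S9  S10 
 * S9    S11  S12 
 * S10   S13  S14 
   S11    S7   S8 
   S12    S9  S10 
   S13   S11  S12 
   S14   S13  S14 
(> = start, * = accepting)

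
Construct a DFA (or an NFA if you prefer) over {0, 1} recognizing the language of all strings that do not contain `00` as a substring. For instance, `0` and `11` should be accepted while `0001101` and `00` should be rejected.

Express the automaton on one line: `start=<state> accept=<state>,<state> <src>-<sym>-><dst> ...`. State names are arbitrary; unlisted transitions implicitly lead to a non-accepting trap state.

Track partial matches of the forbidden pattern `00`. State S2 is a dead state reached once `00` has occurred; every other state accepts. S0 means no part of `00` is currently matched.
        0   1  
>* S0   S1  S0 
 * S1   S2  S0 
   S2   S2  S2 
(> = start, * = accepting)

start=S0 accept=S0,S1 S0-0->S1 S0-1->S0 S1-0->S2 S1-1->S0 S2-0->S2 S2-1->S2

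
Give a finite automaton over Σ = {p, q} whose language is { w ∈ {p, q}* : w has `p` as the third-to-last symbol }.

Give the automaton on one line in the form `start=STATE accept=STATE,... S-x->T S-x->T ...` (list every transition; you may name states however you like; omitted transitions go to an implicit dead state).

start=s0 accept=s7,s8,s9,s10 s0-p->s1 s0-q->s2 s1-p->s3 s1-q->s4 s2-p->s5 s2-q->s6 s3-p->s7 s3-q->s8 s4-p->s9 s4-q->s10 s5-p->s11 s5-q->s12 s6-p->s13 s6-q->s14 s7-p->s7 s7-q->s8 s8-p->s9 s8-q->s10 s9-p->s11 s9-q->s12 s10-p->s13 s10-q->s14 s11-p->s7 s11-q->s8 s12-p->s9 s12-q->s10 s13-p->s11 s13-q->s12 s14-p->s13 s14-q->s14

Because acceptance depends on a position counted from the end, the machine has to buffer the most recent 3 symbols. Make each state the string of the last up-to-3 symbols read; on input `x` shift the window left and append `x`. Accept when the buffered window has length 3 and begins with `p`.
With 15 states:
          p    q  
>  s0     s1   s2 
   s1     s3   s4 
   s2     s5   s6 
   s3     s7   s8 
   s4     s9  s10 
   s5    s11  s12 
   s6    s13  s14 
 * s7     s7   s8 
 * s8     s9  s10 
 * s9    s11  s12 
 * s10   s13  s14 
   s11    s7   s8 
   s12    s9  s10 
   s13   s11  s12 
   s14   s13  s14 
(> = start, * = accepting)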